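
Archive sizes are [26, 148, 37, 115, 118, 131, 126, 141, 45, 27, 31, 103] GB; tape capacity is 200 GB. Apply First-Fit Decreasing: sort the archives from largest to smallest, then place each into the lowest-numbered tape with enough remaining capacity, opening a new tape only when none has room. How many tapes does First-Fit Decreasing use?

7 tapes

Sorted descending: 148, 141, 131, 126, 118, 115, 103, 45, 37, 31, 27, 26.
148 GB → tape 1 (remaining 52 GB)
141 GB → tape 2 (remaining 59 GB)
131 GB → tape 3 (remaining 69 GB)
126 GB → tape 4 (remaining 74 GB)
118 GB → tape 5 (remaining 82 GB)
115 GB → tape 6 (remaining 85 GB)
103 GB → tape 7 (remaining 97 GB)
45 GB → tape 1 (remaining 7 GB)
37 GB → tape 2 (remaining 22 GB)
31 GB → tape 3 (remaining 38 GB)
27 GB → tape 3 (remaining 11 GB)
26 GB → tape 4 (remaining 48 GB)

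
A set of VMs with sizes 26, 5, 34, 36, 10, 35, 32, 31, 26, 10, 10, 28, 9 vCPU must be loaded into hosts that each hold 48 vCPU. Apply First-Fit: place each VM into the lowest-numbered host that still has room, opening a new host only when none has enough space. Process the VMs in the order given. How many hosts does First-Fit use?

8 hosts

host 1: place 26 vCPU, 22 vCPU left
host 1: place 5 vCPU, 17 vCPU left
host 2: place 34 vCPU, 14 vCPU left
host 3: place 36 vCPU, 12 vCPU left
host 1: place 10 vCPU, 7 vCPU left
host 4: place 35 vCPU, 13 vCPU left
host 5: place 32 vCPU, 16 vCPU left
host 6: place 31 vCPU, 17 vCPU left
host 7: place 26 vCPU, 22 vCPU left
host 2: place 10 vCPU, 4 vCPU left
host 3: place 10 vCPU, 2 vCPU left
host 8: place 28 vCPU, 20 vCPU left
host 4: place 9 vCPU, 4 vCPU left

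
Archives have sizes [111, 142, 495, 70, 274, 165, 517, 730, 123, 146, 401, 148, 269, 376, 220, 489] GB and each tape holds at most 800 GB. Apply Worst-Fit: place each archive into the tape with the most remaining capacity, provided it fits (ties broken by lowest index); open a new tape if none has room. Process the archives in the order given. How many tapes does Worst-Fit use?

Put 111 GB in tape 1; 689 GB remain.
Put 142 GB in tape 1; 547 GB remain.
Put 495 GB in tape 1; 52 GB remain.
Put 70 GB in tape 2; 730 GB remain.
Put 274 GB in tape 2; 456 GB remain.
Put 165 GB in tape 2; 291 GB remain.
Put 517 GB in tape 3; 283 GB remain.
Put 730 GB in tape 4; 70 GB remain.
Put 123 GB in tape 2; 168 GB remain.
Put 146 GB in tape 3; 137 GB remain.
Put 401 GB in tape 5; 399 GB remain.
Put 148 GB in tape 5; 251 GB remain.
Put 269 GB in tape 6; 531 GB remain.
Put 376 GB in tape 6; 155 GB remain.
Put 220 GB in tape 5; 31 GB remain.
Put 489 GB in tape 7; 311 GB remain.

7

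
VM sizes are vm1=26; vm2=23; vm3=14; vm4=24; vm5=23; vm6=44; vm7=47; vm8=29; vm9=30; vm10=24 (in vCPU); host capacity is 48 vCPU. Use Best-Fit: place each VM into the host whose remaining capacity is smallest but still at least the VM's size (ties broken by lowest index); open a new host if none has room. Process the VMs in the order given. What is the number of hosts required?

Put vm1 (26 vCPU) in host 1; 22 vCPU remain.
Put vm2 (23 vCPU) in host 2; 25 vCPU remain.
Put vm3 (14 vCPU) in host 1; 8 vCPU remain.
Put vm4 (24 vCPU) in host 2; 1 vCPU remain.
Put vm5 (23 vCPU) in host 3; 25 vCPU remain.
Put vm6 (44 vCPU) in host 4; 4 vCPU remain.
Put vm7 (47 vCPU) in host 5; 1 vCPU remain.
Put vm8 (29 vCPU) in host 6; 19 vCPU remain.
Put vm9 (30 vCPU) in host 7; 18 vCPU remain.
Put vm10 (24 vCPU) in host 3; 1 vCPU remain.
Final hosts: [26,14] [23,24] [23,24] [44] [47] [29] [30].

7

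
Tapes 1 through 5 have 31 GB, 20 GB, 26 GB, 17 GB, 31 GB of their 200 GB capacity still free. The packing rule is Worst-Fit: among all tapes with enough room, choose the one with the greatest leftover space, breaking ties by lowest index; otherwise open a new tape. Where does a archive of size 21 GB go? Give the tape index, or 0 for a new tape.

1

Tapes with room: tape 1 (31 GB), tape 3 (26 GB), tape 5 (31 GB).
Most room is tape 1 with 31 GB free.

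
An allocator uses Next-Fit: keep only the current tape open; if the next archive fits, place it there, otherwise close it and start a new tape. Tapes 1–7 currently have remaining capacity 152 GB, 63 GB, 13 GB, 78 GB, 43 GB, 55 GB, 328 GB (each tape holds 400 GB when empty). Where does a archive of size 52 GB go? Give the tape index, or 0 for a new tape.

7

Next-Fit only looks at tape 7, which has 328 GB free.
52 GB fits there.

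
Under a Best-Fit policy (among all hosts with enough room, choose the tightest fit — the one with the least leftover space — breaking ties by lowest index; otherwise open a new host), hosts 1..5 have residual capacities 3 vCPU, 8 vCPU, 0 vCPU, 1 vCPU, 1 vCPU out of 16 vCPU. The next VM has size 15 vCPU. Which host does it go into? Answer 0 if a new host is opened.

No host has ≥ 15 vCPU free, so a new host is opened.

0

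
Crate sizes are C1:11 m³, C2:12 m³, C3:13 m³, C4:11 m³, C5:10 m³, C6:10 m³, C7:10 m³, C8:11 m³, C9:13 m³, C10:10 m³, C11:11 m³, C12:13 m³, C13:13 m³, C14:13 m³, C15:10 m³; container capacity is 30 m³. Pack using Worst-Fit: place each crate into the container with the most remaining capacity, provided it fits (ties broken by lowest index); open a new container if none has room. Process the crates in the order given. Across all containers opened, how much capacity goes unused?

container 1: place C1 (11 m³), 19 m³ left
container 1: place C2 (12 m³), 7 m³ left
container 2: place C3 (13 m³), 17 m³ left
container 2: place C4 (11 m³), 6 m³ left
container 3: place C5 (10 m³), 20 m³ left
container 3: place C6 (10 m³), 10 m³ left
container 3: place C7 (10 m³), 0 m³ left
container 4: place C8 (11 m³), 19 m³ left
container 4: place C9 (13 m³), 6 m³ left
container 5: place C10 (10 m³), 20 m³ left
container 5: place C11 (11 m³), 9 m³ left
container 6: place C12 (13 m³), 17 m³ left
container 6: place C13 (13 m³), 4 m³ left
container 7: place C14 (13 m³), 17 m³ left
container 7: place C15 (10 m³), 7 m³ left
7 containers × 30 m³ = 210 m³; used 171 m³; unused 39 m³.

39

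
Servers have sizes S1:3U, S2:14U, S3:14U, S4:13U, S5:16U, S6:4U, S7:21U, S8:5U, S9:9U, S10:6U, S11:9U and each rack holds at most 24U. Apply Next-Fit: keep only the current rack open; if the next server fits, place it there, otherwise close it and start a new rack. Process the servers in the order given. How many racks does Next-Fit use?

7

rack 1: place S1 (3U), 21U left
rack 1: place S2 (14U), 7U left
rack 2: place S3 (14U), 10U left
rack 3: place S4 (13U), 11U left
rack 4: place S5 (16U), 8U left
rack 4: place S6 (4U), 4U left
rack 5: place S7 (21U), 3U left
rack 6: place S8 (5U), 19U left
rack 6: place S9 (9U), 10U left
rack 6: place S10 (6U), 4U left
rack 7: place S11 (9U), 15U left
Final racks: [3,14] [14] [13] [16,4] [21] [5,9,6] [9].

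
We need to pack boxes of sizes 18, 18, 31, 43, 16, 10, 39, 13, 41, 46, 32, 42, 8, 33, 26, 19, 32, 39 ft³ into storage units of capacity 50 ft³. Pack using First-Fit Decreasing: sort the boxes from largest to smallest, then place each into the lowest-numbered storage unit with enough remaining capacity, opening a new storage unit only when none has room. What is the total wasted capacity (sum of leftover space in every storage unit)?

Sorted descending: 46, 43, 42, 41, 39, 39, 33, 32, 32, 31, 26, 19, 18, 18, 16, 13, 10, 8.
Put 46 ft³ in storage unit 1; 4 ft³ remain.
Put 43 ft³ in storage unit 2; 7 ft³ remain.
Put 42 ft³ in storage unit 3; 8 ft³ remain.
Put 41 ft³ in storage unit 4; 9 ft³ remain.
Put 39 ft³ in storage unit 5; 11 ft³ remain.
Put 39 ft³ in storage unit 6; 11 ft³ remain.
Put 33 ft³ in storage unit 7; 17 ft³ remain.
Put 32 ft³ in storage unit 8; 18 ft³ remain.
Put 32 ft³ in storage unit 9; 18 ft³ remain.
Put 31 ft³ in storage unit 10; 19 ft³ remain.
Put 26 ft³ in storage unit 11; 24 ft³ remain.
Put 19 ft³ in storage unit 10; 0 ft³ remain.
Put 18 ft³ in storage unit 8; 0 ft³ remain.
Put 18 ft³ in storage unit 9; 0 ft³ remain.
Put 16 ft³ in storage unit 7; 1 ft³ remain.
Put 13 ft³ in storage unit 11; 11 ft³ remain.
Put 10 ft³ in storage unit 5; 1 ft³ remain.
Put 8 ft³ in storage unit 3; 0 ft³ remain.
11 storage units × 50 ft³ = 550 ft³; used 506 ft³; unused 44 ft³.

44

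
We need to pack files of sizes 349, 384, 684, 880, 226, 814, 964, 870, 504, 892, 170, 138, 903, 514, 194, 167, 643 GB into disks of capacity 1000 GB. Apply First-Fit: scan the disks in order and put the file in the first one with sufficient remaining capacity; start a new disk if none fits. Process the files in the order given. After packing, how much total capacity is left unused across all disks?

1704

349 GB → disk 1 (remaining 651 GB)
384 GB → disk 1 (remaining 267 GB)
684 GB → disk 2 (remaining 316 GB)
880 GB → disk 3 (remaining 120 GB)
226 GB → disk 1 (remaining 41 GB)
814 GB → disk 4 (remaining 186 GB)
964 GB → disk 5 (remaining 36 GB)
870 GB → disk 6 (remaining 130 GB)
504 GB → disk 7 (remaining 496 GB)
892 GB → disk 8 (remaining 108 GB)
170 GB → disk 2 (remaining 146 GB)
138 GB → disk 2 (remaining 8 GB)
903 GB → disk 9 (remaining 97 GB)
514 GB → disk 10 (remaining 486 GB)
194 GB → disk 7 (remaining 302 GB)
167 GB → disk 4 (remaining 19 GB)
643 GB → disk 11 (remaining 357 GB)
11 disks × 1000 GB = 11000 GB; used 9296 GB; unused 1704 GB.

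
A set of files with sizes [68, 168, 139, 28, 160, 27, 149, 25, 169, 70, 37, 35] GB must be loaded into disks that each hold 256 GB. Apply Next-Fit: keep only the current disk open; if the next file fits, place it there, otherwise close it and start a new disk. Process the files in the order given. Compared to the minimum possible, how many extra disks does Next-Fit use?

1

Next-Fit: [68,168] [139,28] [160,27] [149,25] [169,70] [37,35] → 6 disks.
Total size 1075 GB; any packing needs at least ⌈1075/256⌉ = 5 disks.
An optimal packing achieves that bound: [169,70] [168,68] [160,37,35] [149,28,27,25] [139] → 5 disks.
Excess: 6 − 5 = 1.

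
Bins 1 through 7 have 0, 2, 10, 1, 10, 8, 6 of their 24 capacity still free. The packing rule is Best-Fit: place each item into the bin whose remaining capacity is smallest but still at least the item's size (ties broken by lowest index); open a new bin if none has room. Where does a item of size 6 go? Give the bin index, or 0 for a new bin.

Bins with room: bin 3 (10), bin 5 (10), bin 6 (8), bin 7 (6).
Tightest fit is bin 7 with 6 free.

7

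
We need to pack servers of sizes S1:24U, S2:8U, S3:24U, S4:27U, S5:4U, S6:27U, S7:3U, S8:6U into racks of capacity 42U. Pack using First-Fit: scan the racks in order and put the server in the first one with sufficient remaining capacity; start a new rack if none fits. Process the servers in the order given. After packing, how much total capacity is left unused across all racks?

S1 (24U) → rack 1 (remaining 18U)
S2 (8U) → rack 1 (remaining 10U)
S3 (24U) → rack 2 (remaining 18U)
S4 (27U) → rack 3 (remaining 15U)
S5 (4U) → rack 1 (remaining 6U)
S6 (27U) → rack 4 (remaining 15U)
S7 (3U) → rack 1 (remaining 3U)
S8 (6U) → rack 2 (remaining 12U)
4 racks × 42U = 168U; used 123U; unused 45U.

45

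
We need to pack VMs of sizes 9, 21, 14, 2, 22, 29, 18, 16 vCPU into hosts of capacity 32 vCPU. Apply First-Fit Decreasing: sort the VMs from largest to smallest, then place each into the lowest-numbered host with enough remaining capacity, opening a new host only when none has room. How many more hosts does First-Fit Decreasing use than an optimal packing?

0

First-Fit Decreasing: [29,2] [22,9] [21] [18,14] [16] → 5 hosts.
Total size 131 vCPU; any packing needs at least ⌈131/32⌉ = 5 hosts.
So 5 is already optimal.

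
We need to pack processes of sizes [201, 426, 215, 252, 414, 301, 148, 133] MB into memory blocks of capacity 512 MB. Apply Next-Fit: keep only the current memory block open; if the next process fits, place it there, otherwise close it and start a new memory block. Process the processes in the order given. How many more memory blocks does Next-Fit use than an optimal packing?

1

Next-Fit: [201] [426] [215,252] [414] [301,148] [133] → 6 memory blocks.
Total size 2090 MB; any packing needs at least ⌈2090/512⌉ = 5 memory blocks.
An optimal packing achieves that bound: [426] [414] [301,201] [252,215] [148,133] → 5 memory blocks.
Excess: 6 − 5 = 1.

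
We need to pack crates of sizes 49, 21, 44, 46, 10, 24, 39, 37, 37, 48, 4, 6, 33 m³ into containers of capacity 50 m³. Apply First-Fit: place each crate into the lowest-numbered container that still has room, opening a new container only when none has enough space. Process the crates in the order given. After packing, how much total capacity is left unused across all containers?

102

49 m³ → container 1 (remaining 1 m³)
21 m³ → container 2 (remaining 29 m³)
44 m³ → container 3 (remaining 6 m³)
46 m³ → container 4 (remaining 4 m³)
10 m³ → container 2 (remaining 19 m³)
24 m³ → container 5 (remaining 26 m³)
39 m³ → container 6 (remaining 11 m³)
37 m³ → container 7 (remaining 13 m³)
37 m³ → container 8 (remaining 13 m³)
48 m³ → container 9 (remaining 2 m³)
4 m³ → container 2 (remaining 15 m³)
6 m³ → container 2 (remaining 9 m³)
33 m³ → container 10 (remaining 17 m³)
10 containers × 50 m³ = 500 m³; used 398 m³; unused 102 m³.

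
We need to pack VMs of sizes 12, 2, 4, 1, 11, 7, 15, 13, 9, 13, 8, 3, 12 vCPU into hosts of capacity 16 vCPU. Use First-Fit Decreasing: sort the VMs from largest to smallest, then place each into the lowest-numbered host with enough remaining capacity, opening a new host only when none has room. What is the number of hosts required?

8

Sorted descending: 15, 13, 13, 12, 12, 11, 9, 8, 7, 4, 3, 2, 1.
15 vCPU → host 1 (remaining 1 vCPU)
13 vCPU → host 2 (remaining 3 vCPU)
13 vCPU → host 3 (remaining 3 vCPU)
12 vCPU → host 4 (remaining 4 vCPU)
12 vCPU → host 5 (remaining 4 vCPU)
11 vCPU → host 6 (remaining 5 vCPU)
9 vCPU → host 7 (remaining 7 vCPU)
8 vCPU → host 8 (remaining 8 vCPU)
7 vCPU → host 7 (remaining 0 vCPU)
4 vCPU → host 4 (remaining 0 vCPU)
3 vCPU → host 2 (remaining 0 vCPU)
2 vCPU → host 3 (remaining 1 vCPU)
1 vCPU → host 1 (remaining 0 vCPU)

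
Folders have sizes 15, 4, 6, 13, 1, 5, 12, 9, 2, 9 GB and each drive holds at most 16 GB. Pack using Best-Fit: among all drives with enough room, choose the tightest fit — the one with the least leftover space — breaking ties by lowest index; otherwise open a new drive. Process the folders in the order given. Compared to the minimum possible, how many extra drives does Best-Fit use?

Best-Fit: [15,1] [4,6,5] [13,2] [12] [9] [9] → 6 drives.
Total size 76 GB; any packing needs at least ⌈76/16⌉ = 5 drives.
An optimal packing achieves that bound: [15,1] [13,2] [12,4] [9,6] [9,5] → 5 drives.
Excess: 6 − 5 = 1.

1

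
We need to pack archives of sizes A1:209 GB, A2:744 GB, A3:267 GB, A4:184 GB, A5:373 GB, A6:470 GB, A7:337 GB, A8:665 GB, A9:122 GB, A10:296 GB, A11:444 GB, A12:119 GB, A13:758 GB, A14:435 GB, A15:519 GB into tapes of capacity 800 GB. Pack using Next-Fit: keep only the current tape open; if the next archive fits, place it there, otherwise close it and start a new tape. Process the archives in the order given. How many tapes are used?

A1 (209 GB) → tape 1 (remaining 591 GB)
A2 (744 GB) → tape 2 (remaining 56 GB)
A3 (267 GB) → tape 3 (remaining 533 GB)
A4 (184 GB) → tape 3 (remaining 349 GB)
A5 (373 GB) → tape 4 (remaining 427 GB)
A6 (470 GB) → tape 5 (remaining 330 GB)
A7 (337 GB) → tape 6 (remaining 463 GB)
A8 (665 GB) → tape 7 (remaining 135 GB)
A9 (122 GB) → tape 7 (remaining 13 GB)
A10 (296 GB) → tape 8 (remaining 504 GB)
A11 (444 GB) → tape 8 (remaining 60 GB)
A12 (119 GB) → tape 9 (remaining 681 GB)
A13 (758 GB) → tape 10 (remaining 42 GB)
A14 (435 GB) → tape 11 (remaining 365 GB)
A15 (519 GB) → tape 12 (remaining 281 GB)
Final tapes: [209] [744] [267,184] [373] [470] [337] [665,122] [296,444] [119] [758] [435] [519].

12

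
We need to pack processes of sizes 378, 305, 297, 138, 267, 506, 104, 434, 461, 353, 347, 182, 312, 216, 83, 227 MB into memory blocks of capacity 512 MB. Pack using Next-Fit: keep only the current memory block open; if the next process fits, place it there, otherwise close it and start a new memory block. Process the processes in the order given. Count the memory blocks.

13

378 MB → memory block 1 (remaining 134 MB)
305 MB → memory block 2 (remaining 207 MB)
297 MB → memory block 3 (remaining 215 MB)
138 MB → memory block 3 (remaining 77 MB)
267 MB → memory block 4 (remaining 245 MB)
506 MB → memory block 5 (remaining 6 MB)
104 MB → memory block 6 (remaining 408 MB)
434 MB → memory block 7 (remaining 78 MB)
461 MB → memory block 8 (remaining 51 MB)
353 MB → memory block 9 (remaining 159 MB)
347 MB → memory block 10 (remaining 165 MB)
182 MB → memory block 11 (remaining 330 MB)
312 MB → memory block 11 (remaining 18 MB)
216 MB → memory block 12 (remaining 296 MB)
83 MB → memory block 12 (remaining 213 MB)
227 MB → memory block 13 (remaining 285 MB)
Final memory blocks: [378] [305] [297,138] [267] [506] [104] [434] [461] [353] [347] [182,312] [216,83] [227].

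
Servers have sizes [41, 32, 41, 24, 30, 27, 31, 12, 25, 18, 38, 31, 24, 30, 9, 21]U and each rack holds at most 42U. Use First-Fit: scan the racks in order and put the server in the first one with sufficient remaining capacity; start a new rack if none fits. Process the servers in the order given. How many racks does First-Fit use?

rack 1: place 41U, 1U left
rack 2: place 32U, 10U left
rack 3: place 41U, 1U left
rack 4: place 24U, 18U left
rack 5: place 30U, 12U left
rack 6: place 27U, 15U left
rack 7: place 31U, 11U left
rack 4: place 12U, 6U left
rack 8: place 25U, 17U left
rack 9: place 18U, 24U left
rack 10: place 38U, 4U left
rack 11: place 31U, 11U left
rack 9: place 24U, 0U left
rack 12: place 30U, 12U left
rack 2: place 9U, 1U left
rack 13: place 21U, 21U left

13 racks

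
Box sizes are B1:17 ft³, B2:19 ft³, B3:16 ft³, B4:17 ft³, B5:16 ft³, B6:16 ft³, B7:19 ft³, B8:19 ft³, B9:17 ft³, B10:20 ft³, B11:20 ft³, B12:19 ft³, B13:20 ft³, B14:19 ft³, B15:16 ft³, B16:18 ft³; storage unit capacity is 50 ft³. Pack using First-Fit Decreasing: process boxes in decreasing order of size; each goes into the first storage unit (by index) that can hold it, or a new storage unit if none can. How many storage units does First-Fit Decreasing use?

7

Sorted descending: 20, 20, 20, 19, 19, 19, 19, 19, 18, 17, 17, 17, 16, 16, 16, 16.
storage unit 1: place 20 ft³, 30 ft³ left
storage unit 1: place 20 ft³, 10 ft³ left
storage unit 2: place 20 ft³, 30 ft³ left
storage unit 2: place 19 ft³, 11 ft³ left
storage unit 3: place 19 ft³, 31 ft³ left
storage unit 3: place 19 ft³, 12 ft³ left
storage unit 4: place 19 ft³, 31 ft³ left
storage unit 4: place 19 ft³, 12 ft³ left
storage unit 5: place 18 ft³, 32 ft³ left
storage unit 5: place 17 ft³, 15 ft³ left
storage unit 6: place 17 ft³, 33 ft³ left
storage unit 6: place 17 ft³, 16 ft³ left
storage unit 6: place 16 ft³, 0 ft³ left
storage unit 7: place 16 ft³, 34 ft³ left
storage unit 7: place 16 ft³, 18 ft³ left
storage unit 7: place 16 ft³, 2 ft³ left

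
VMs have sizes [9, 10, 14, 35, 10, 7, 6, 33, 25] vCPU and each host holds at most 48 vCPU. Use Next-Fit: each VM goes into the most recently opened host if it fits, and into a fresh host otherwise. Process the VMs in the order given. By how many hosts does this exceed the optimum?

0

Next-Fit: [9,10,14] [35,10] [7,6,33] [25] → 4 hosts.
Total size 149 vCPU; any packing needs at least ⌈149/48⌉ = 4 hosts.
So 4 is already optimal.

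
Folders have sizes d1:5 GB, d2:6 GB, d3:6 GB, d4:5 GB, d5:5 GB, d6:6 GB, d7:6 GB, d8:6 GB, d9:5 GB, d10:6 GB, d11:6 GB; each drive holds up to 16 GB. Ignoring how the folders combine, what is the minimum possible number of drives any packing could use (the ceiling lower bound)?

Total size = 5 + 6 + 6 + 5 + 5 + 6 + 6 + 6 + 5 + 6 + 6 = 62 GB.
⌈62 / 16⌉ = 4.

4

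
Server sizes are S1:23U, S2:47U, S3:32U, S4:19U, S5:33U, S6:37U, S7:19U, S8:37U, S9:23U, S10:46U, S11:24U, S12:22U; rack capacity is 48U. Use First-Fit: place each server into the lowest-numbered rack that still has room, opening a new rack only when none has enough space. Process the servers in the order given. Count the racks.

9 racks

S1 (23U) → rack 1 (remaining 25U)
S2 (47U) → rack 2 (remaining 1U)
S3 (32U) → rack 3 (remaining 16U)
S4 (19U) → rack 1 (remaining 6U)
S5 (33U) → rack 4 (remaining 15U)
S6 (37U) → rack 5 (remaining 11U)
S7 (19U) → rack 6 (remaining 29U)
S8 (37U) → rack 7 (remaining 11U)
S9 (23U) → rack 6 (remaining 6U)
S10 (46U) → rack 8 (remaining 2U)
S11 (24U) → rack 9 (remaining 24U)
S12 (22U) → rack 9 (remaining 2U)
Final racks: [23,19] [47] [32] [33] [37] [19,23] [37] [46] [24,22].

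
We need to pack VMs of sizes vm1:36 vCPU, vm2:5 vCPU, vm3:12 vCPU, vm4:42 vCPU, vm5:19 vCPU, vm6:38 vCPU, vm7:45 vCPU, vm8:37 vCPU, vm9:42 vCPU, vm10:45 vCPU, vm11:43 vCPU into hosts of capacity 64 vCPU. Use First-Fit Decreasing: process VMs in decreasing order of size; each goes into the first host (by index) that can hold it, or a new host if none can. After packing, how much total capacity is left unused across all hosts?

148

Sorted descending: 45, 45, 43, 42, 42, 38, 37, 36, 19, 12, 5.
host 1: place 45 vCPU, 19 vCPU left
host 2: place 45 vCPU, 19 vCPU left
host 3: place 43 vCPU, 21 vCPU left
host 4: place 42 vCPU, 22 vCPU left
host 5: place 42 vCPU, 22 vCPU left
host 6: place 38 vCPU, 26 vCPU left
host 7: place 37 vCPU, 27 vCPU left
host 8: place 36 vCPU, 28 vCPU left
host 1: place 19 vCPU, 0 vCPU left
host 2: place 12 vCPU, 7 vCPU left
host 2: place 5 vCPU, 2 vCPU left
8 hosts × 64 vCPU = 512 vCPU; used 364 vCPU; unused 148 vCPU.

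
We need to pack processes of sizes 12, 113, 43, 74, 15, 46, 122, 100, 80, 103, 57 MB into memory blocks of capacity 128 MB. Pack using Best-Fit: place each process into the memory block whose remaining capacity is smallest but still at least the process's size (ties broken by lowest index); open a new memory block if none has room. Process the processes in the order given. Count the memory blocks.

7 memory blocks

memory block 1: place 12 MB, 116 MB left
memory block 1: place 113 MB, 3 MB left
memory block 2: place 43 MB, 85 MB left
memory block 2: place 74 MB, 11 MB left
memory block 3: place 15 MB, 113 MB left
memory block 3: place 46 MB, 67 MB left
memory block 4: place 122 MB, 6 MB left
memory block 5: place 100 MB, 28 MB left
memory block 6: place 80 MB, 48 MB left
memory block 7: place 103 MB, 25 MB left
memory block 3: place 57 MB, 10 MB left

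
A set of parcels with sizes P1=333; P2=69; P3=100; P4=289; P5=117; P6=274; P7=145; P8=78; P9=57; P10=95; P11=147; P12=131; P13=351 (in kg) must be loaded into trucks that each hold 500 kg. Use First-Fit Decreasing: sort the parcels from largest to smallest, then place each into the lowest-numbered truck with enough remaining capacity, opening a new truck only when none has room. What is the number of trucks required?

5 trucks

Sorted descending: 351, 333, 289, 274, 147, 145, 131, 117, 100, 95, 78, 69, 57.
truck 1: place 351 kg, 149 kg left
truck 2: place 333 kg, 167 kg left
truck 3: place 289 kg, 211 kg left
truck 4: place 274 kg, 226 kg left
truck 1: place 147 kg, 2 kg left
truck 2: place 145 kg, 22 kg left
truck 3: place 131 kg, 80 kg left
truck 4: place 117 kg, 109 kg left
truck 4: place 100 kg, 9 kg left
truck 5: place 95 kg, 405 kg left
truck 3: place 78 kg, 2 kg left
truck 5: place 69 kg, 336 kg left
truck 5: place 57 kg, 279 kg left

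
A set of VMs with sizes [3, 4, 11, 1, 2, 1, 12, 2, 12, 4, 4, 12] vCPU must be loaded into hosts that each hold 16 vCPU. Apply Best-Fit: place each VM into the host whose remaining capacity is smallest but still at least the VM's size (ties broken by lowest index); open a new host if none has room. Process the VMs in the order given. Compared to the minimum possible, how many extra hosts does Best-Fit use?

0

Best-Fit: [3,4,4] [11,1,2,1] [12,2] [12,4] [12] → 5 hosts.
Total size 68 vCPU; any packing needs at least ⌈68/16⌉ = 5 hosts.
So 5 is already optimal.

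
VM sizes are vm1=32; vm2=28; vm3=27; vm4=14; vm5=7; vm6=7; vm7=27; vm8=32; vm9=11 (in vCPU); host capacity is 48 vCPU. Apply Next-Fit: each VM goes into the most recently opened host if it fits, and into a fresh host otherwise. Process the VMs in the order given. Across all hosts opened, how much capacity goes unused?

vm1 (32 vCPU) → host 1 (remaining 16 vCPU)
vm2 (28 vCPU) → host 2 (remaining 20 vCPU)
vm3 (27 vCPU) → host 3 (remaining 21 vCPU)
vm4 (14 vCPU) → host 3 (remaining 7 vCPU)
vm5 (7 vCPU) → host 3 (remaining 0 vCPU)
vm6 (7 vCPU) → host 4 (remaining 41 vCPU)
vm7 (27 vCPU) → host 4 (remaining 14 vCPU)
vm8 (32 vCPU) → host 5 (remaining 16 vCPU)
vm9 (11 vCPU) → host 5 (remaining 5 vCPU)
5 hosts × 48 vCPU = 240 vCPU; used 185 vCPU; unused 55 vCPU.

55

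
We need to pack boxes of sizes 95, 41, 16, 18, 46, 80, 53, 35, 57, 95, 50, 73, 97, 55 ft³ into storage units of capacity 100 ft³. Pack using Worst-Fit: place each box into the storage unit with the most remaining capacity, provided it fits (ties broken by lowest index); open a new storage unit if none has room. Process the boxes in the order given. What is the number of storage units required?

95 ft³ → storage unit 1 (remaining 5 ft³)
41 ft³ → storage unit 2 (remaining 59 ft³)
16 ft³ → storage unit 2 (remaining 43 ft³)
18 ft³ → storage unit 2 (remaining 25 ft³)
46 ft³ → storage unit 3 (remaining 54 ft³)
80 ft³ → storage unit 4 (remaining 20 ft³)
53 ft³ → storage unit 3 (remaining 1 ft³)
35 ft³ → storage unit 5 (remaining 65 ft³)
57 ft³ → storage unit 5 (remaining 8 ft³)
95 ft³ → storage unit 6 (remaining 5 ft³)
50 ft³ → storage unit 7 (remaining 50 ft³)
73 ft³ → storage unit 8 (remaining 27 ft³)
97 ft³ → storage unit 9 (remaining 3 ft³)
55 ft³ → storage unit 10 (remaining 45 ft³)

10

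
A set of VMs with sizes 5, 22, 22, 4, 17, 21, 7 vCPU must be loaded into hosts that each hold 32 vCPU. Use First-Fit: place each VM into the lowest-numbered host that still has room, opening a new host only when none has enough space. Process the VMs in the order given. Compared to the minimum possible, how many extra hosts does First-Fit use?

First-Fit: [5,22,4] [22,7] [17] [21] → 4 hosts.
Total size 98 vCPU; any packing needs at least ⌈98/32⌉ = 4 hosts.
So 4 is already optimal.

0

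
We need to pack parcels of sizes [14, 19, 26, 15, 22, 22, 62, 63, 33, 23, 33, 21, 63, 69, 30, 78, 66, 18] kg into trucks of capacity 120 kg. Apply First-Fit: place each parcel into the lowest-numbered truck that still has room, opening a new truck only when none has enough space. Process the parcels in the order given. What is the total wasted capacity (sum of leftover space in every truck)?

14 kg → truck 1 (remaining 106 kg)
19 kg → truck 1 (remaining 87 kg)
26 kg → truck 1 (remaining 61 kg)
15 kg → truck 1 (remaining 46 kg)
22 kg → truck 1 (remaining 24 kg)
22 kg → truck 1 (remaining 2 kg)
62 kg → truck 2 (remaining 58 kg)
63 kg → truck 3 (remaining 57 kg)
33 kg → truck 2 (remaining 25 kg)
23 kg → truck 2 (remaining 2 kg)
33 kg → truck 3 (remaining 24 kg)
21 kg → truck 3 (remaining 3 kg)
63 kg → truck 4 (remaining 57 kg)
69 kg → truck 5 (remaining 51 kg)
30 kg → truck 4 (remaining 27 kg)
78 kg → truck 6 (remaining 42 kg)
66 kg → truck 7 (remaining 54 kg)
18 kg → truck 4 (remaining 9 kg)
7 trucks × 120 kg = 840 kg; used 677 kg; unused 163 kg.

163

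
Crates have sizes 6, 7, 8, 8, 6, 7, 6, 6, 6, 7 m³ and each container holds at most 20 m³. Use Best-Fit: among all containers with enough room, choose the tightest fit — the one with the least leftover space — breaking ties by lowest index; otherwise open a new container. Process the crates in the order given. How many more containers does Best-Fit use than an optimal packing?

0

Best-Fit: [6,7,6] [8,8] [7,6,6] [6,7] → 4 containers.
Total size 67 m³; any packing needs at least ⌈67/20⌉ = 4 containers.
So 4 is already optimal.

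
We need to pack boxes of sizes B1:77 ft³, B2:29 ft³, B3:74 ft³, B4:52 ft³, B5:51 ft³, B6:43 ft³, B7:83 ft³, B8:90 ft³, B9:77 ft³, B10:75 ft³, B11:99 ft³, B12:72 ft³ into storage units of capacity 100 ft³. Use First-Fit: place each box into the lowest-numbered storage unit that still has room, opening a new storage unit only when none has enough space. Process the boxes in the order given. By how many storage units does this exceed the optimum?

First-Fit: [77] [29,52] [74] [51,43] [83] [90] [77] [75] [99] [72] → 10 storage units.
10 boxes exceed 50 ft³ (half the capacity), and no two of those can share a storage unit, so at least 10 storage units are needed.
So 10 is already optimal.

0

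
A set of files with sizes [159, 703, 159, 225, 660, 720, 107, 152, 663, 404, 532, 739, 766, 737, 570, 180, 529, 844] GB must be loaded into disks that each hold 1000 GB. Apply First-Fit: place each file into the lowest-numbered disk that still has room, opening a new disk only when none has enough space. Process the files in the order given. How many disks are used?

12 disks

disk 1: place 159 GB, 841 GB left
disk 1: place 703 GB, 138 GB left
disk 2: place 159 GB, 841 GB left
disk 2: place 225 GB, 616 GB left
disk 3: place 660 GB, 340 GB left
disk 4: place 720 GB, 280 GB left
disk 1: place 107 GB, 31 GB left
disk 2: place 152 GB, 464 GB left
disk 5: place 663 GB, 337 GB left
disk 2: place 404 GB, 60 GB left
disk 6: place 532 GB, 468 GB left
disk 7: place 739 GB, 261 GB left
disk 8: place 766 GB, 234 GB left
disk 9: place 737 GB, 263 GB left
disk 10: place 570 GB, 430 GB left
disk 3: place 180 GB, 160 GB left
disk 11: place 529 GB, 471 GB left
disk 12: place 844 GB, 156 GB left
Final disks: [159,703,107] [159,225,152,404] [660,180] [720] [663] [532] [739] [766] [737] [570] [529] [844].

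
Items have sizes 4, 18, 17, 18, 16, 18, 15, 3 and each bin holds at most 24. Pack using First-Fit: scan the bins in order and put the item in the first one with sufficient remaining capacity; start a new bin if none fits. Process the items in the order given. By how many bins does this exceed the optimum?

First-Fit: [4,18] [17,3] [18] [16] [18] [15] → 6 bins.
6 items exceed 12 (half the capacity), and no two of those can share a bin, so at least 6 bins are needed.
So 6 is already optimal.

0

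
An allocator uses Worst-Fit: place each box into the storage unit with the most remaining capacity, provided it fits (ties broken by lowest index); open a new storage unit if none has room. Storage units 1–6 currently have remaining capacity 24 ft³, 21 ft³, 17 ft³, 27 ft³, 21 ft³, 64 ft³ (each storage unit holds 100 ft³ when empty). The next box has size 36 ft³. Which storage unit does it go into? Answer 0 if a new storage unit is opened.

Storage units with room: storage unit 6 (64 ft³).
Most room is storage unit 6 with 64 ft³ free.

6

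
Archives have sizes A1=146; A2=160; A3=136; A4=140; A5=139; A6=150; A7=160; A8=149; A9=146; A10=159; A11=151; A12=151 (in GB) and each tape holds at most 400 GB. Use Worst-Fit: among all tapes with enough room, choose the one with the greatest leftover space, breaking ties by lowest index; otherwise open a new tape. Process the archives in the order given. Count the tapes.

6

Put A1 (146 GB) in tape 1; 254 GB remain.
Put A2 (160 GB) in tape 1; 94 GB remain.
Put A3 (136 GB) in tape 2; 264 GB remain.
Put A4 (140 GB) in tape 2; 124 GB remain.
Put A5 (139 GB) in tape 3; 261 GB remain.
Put A6 (150 GB) in tape 3; 111 GB remain.
Put A7 (160 GB) in tape 4; 240 GB remain.
Put A8 (149 GB) in tape 4; 91 GB remain.
Put A9 (146 GB) in tape 5; 254 GB remain.
Put A10 (159 GB) in tape 5; 95 GB remain.
Put A11 (151 GB) in tape 6; 249 GB remain.
Put A12 (151 GB) in tape 6; 98 GB remain.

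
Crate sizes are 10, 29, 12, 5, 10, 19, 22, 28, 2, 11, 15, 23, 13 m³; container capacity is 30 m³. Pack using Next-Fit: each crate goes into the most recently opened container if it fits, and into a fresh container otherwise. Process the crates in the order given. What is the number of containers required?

10 m³ → container 1 (remaining 20 m³)
29 m³ → container 2 (remaining 1 m³)
12 m³ → container 3 (remaining 18 m³)
5 m³ → container 3 (remaining 13 m³)
10 m³ → container 3 (remaining 3 m³)
19 m³ → container 4 (remaining 11 m³)
22 m³ → container 5 (remaining 8 m³)
28 m³ → container 6 (remaining 2 m³)
2 m³ → container 6 (remaining 0 m³)
11 m³ → container 7 (remaining 19 m³)
15 m³ → container 7 (remaining 4 m³)
23 m³ → container 8 (remaining 7 m³)
13 m³ → container 9 (remaining 17 m³)
Final containers: [10] [29] [12,5,10] [19] [22] [28,2] [11,15] [23] [13].

9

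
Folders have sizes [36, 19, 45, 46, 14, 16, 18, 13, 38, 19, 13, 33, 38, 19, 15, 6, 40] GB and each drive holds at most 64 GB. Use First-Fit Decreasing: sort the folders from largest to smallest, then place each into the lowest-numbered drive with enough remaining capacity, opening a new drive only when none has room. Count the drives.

7

Sorted descending: 46, 45, 40, 38, 38, 36, 33, 19, 19, 19, 18, 16, 15, 14, 13, 13, 6.
46 GB → drive 1 (remaining 18 GB)
45 GB → drive 2 (remaining 19 GB)
40 GB → drive 3 (remaining 24 GB)
38 GB → drive 4 (remaining 26 GB)
38 GB → drive 5 (remaining 26 GB)
36 GB → drive 6 (remaining 28 GB)
33 GB → drive 7 (remaining 31 GB)
19 GB → drive 2 (remaining 0 GB)
19 GB → drive 3 (remaining 5 GB)
19 GB → drive 4 (remaining 7 GB)
18 GB → drive 1 (remaining 0 GB)
16 GB → drive 5 (remaining 10 GB)
15 GB → drive 6 (remaining 13 GB)
14 GB → drive 7 (remaining 17 GB)
13 GB → drive 6 (remaining 0 GB)
13 GB → drive 7 (remaining 4 GB)
6 GB → drive 4 (remaining 1 GB)
Final drives: [46,18] [45,19] [40,19] [38,19,6] [38,16] [36,15,13] [33,14,13].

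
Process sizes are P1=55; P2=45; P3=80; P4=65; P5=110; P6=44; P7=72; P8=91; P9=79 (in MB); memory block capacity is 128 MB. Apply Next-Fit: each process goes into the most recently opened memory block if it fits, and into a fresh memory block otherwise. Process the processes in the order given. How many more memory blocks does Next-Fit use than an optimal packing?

Next-Fit: [55,45] [80] [65] [110] [44,72] [91] [79] → 7 memory blocks.
Total size 641 MB; any packing needs at least ⌈641/128⌉ = 6 memory blocks.
An optimal packing achieves that bound: [110] [91] [80,45] [79,44] [72,55] [65] → 6 memory blocks.
Excess: 7 − 6 = 1.

1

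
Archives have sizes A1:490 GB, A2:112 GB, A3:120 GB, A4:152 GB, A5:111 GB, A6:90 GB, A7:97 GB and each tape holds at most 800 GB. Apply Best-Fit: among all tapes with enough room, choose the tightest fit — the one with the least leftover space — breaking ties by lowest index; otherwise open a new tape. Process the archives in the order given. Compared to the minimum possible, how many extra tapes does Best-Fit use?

Best-Fit: [490,112,120] [152,111,90,97] → 2 tapes.
Total size 1172 GB; any packing needs at least ⌈1172/800⌉ = 2 tapes.
So 2 is already optimal.

0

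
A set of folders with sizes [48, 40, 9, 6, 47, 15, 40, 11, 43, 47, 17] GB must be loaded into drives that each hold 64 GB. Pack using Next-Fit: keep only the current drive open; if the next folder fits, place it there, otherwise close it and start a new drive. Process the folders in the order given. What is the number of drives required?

drive 1: place 48 GB, 16 GB left
drive 2: place 40 GB, 24 GB left
drive 2: place 9 GB, 15 GB left
drive 2: place 6 GB, 9 GB left
drive 3: place 47 GB, 17 GB left
drive 3: place 15 GB, 2 GB left
drive 4: place 40 GB, 24 GB left
drive 4: place 11 GB, 13 GB left
drive 5: place 43 GB, 21 GB left
drive 6: place 47 GB, 17 GB left
drive 6: place 17 GB, 0 GB left
Final drives: [48] [40,9,6] [47,15] [40,11] [43] [47,17].

6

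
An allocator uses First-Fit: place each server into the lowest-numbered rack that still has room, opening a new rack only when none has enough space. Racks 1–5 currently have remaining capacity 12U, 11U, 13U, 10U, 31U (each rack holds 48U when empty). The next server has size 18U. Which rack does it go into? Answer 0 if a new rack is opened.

Racks with room: rack 5 (31U).
The first with room is rack 5.

5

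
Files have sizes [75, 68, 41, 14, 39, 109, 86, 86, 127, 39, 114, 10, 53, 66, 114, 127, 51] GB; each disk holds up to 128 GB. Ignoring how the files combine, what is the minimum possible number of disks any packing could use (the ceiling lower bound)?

10 disks

Total size = 75 + 68 + 41 + 14 + 39 + 109 + 86 + 86 + 127 + 39 + 114 + 10 + 53 + 66 + 114 + 127 + 51 = 1219 GB.
⌈1219 / 128⌉ = 10.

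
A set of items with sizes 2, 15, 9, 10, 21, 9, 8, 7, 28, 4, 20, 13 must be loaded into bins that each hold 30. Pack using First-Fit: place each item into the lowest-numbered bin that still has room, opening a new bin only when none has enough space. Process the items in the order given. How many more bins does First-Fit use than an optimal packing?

First-Fit: [2,15,9,4] [10,9,8] [21,7] [28] [20] [13] → 6 bins.
Total size 146; any packing needs at least ⌈146/30⌉ = 5 bins.
An optimal packing achieves that bound: [28,2] [21,9] [20,10] [15,13] [9,8,7,4] → 5 bins.
Excess: 6 − 5 = 1.

1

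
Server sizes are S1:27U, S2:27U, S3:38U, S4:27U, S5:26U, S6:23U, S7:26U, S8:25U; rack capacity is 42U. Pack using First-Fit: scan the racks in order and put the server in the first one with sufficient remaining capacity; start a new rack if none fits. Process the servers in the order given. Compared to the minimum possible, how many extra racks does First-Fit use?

First-Fit: [27] [27] [38] [27] [26] [23] [26] [25] → 8 racks.
8 servers exceed 21U (half the capacity), and no two of those can share a rack, so at least 8 racks are needed.
So 8 is already optimal.

0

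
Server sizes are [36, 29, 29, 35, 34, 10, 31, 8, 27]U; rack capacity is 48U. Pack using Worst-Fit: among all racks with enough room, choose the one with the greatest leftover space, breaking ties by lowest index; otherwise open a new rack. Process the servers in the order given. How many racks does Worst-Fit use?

Put 36U in rack 1; 12U remain.
Put 29U in rack 2; 19U remain.
Put 29U in rack 3; 19U remain.
Put 35U in rack 4; 13U remain.
Put 34U in rack 5; 14U remain.
Put 10U in rack 2; 9U remain.
Put 31U in rack 6; 17U remain.
Put 8U in rack 3; 11U remain.
Put 27U in rack 7; 21U remain.

7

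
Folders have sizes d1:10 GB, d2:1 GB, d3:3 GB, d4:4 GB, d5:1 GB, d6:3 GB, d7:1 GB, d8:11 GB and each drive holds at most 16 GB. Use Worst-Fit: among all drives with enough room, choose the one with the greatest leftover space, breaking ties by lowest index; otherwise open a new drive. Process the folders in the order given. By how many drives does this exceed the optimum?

0

Worst-Fit: [10,1,3] [4,1,3,1] [11] → 3 drives.
Total size 34 GB; any packing needs at least ⌈34/16⌉ = 3 drives.
So 3 is already optimal.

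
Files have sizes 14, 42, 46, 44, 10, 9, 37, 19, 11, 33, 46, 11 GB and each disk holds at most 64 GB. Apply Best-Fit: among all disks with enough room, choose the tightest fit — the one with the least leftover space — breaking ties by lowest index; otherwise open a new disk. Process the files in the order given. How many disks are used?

6 disks

Put 14 GB in disk 1; 50 GB remain.
Put 42 GB in disk 1; 8 GB remain.
Put 46 GB in disk 2; 18 GB remain.
Put 44 GB in disk 3; 20 GB remain.
Put 10 GB in disk 2; 8 GB remain.
Put 9 GB in disk 3; 11 GB remain.
Put 37 GB in disk 4; 27 GB remain.
Put 19 GB in disk 4; 8 GB remain.
Put 11 GB in disk 3; 0 GB remain.
Put 33 GB in disk 5; 31 GB remain.
Put 46 GB in disk 6; 18 GB remain.
Put 11 GB in disk 6; 7 GB remain.
Final disks: [14,42] [46,10] [44,9,11] [37,19] [33] [46,11].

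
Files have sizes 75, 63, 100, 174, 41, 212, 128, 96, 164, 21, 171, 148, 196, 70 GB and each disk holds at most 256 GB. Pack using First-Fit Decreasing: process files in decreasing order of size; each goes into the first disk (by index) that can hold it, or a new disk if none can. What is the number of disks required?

Sorted descending: 212, 196, 174, 171, 164, 148, 128, 100, 96, 75, 70, 63, 41, 21.
disk 1: place 212 GB, 44 GB left
disk 2: place 196 GB, 60 GB left
disk 3: place 174 GB, 82 GB left
disk 4: place 171 GB, 85 GB left
disk 5: place 164 GB, 92 GB left
disk 6: place 148 GB, 108 GB left
disk 7: place 128 GB, 128 GB left
disk 6: place 100 GB, 8 GB left
disk 7: place 96 GB, 32 GB left
disk 3: place 75 GB, 7 GB left
disk 4: place 70 GB, 15 GB left
disk 5: place 63 GB, 29 GB left
disk 1: place 41 GB, 3 GB left
disk 2: place 21 GB, 39 GB left
Final disks: [212,41] [196,21] [174,75] [171,70] [164,63] [148,100] [128,96].

7 disks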